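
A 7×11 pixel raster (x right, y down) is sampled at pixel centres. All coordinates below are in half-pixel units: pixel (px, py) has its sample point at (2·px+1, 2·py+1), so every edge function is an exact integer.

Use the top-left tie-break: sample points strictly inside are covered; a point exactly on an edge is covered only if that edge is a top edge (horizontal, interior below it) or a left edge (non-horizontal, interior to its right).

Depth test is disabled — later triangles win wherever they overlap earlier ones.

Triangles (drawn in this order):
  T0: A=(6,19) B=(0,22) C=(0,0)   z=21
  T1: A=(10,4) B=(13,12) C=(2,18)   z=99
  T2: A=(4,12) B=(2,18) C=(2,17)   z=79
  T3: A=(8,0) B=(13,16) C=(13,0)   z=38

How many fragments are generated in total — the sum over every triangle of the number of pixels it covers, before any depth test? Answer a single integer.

T0:
  2·area = 132
  edge (6, 19)→(0, 22): d=(-6,3) right/bottom  bias=-1
  edge (0, 22)→(0, 0): d=(0,-22) top-left  bias=+0
  edge (0, 0)→(6, 19): d=(6,19) right/bottom  bias=-1
    (0,2)@(1, 5): e=[99,22,11] → X
    (1,2)@(3, 5): e=[93,66,-27] → .
    (0,3)@(1, 7): e=[87,22,23] → X
    (1,3)@(3, 7): e=[81,66,-15] → .
    (0,4)@(1, 9): e=[75,22,35] → X
    (1,4)@(3, 9): e=[69,66,-3] → .
    (0,5)@(1, 11): e=[63,22,47] → X
    (1,5)@(3, 11): e=[57,66,9] → X
    (2,5)@(5, 11): e=[51,110,-29] → .
    (0,6)@(1, 13): e=[51,22,59] → X
    (2,6)@(5, 13): e=[39,110,-17] → .
    (0,7)@(1, 15): e=[39,22,71] → X
  covered (16 px):
    . . . . . . .
    . . . . . . .
    X . . . . . .
    X . . . . . .
    X . . . . . .
    X X . . . . .
    X X . . . . .
    X X . . . . .
    X X X . . . .
    X X X . . . .
    X . . . . . .
T1:
  2·area = 106
  edge (10, 4)→(13, 12): d=(3,8) right/bottom  bias=-1
  edge (13, 12)→(2, 18): d=(-11,6) right/bottom  bias=-1
  edge (2, 18)→(10, 4): d=(8,-14) top-left  bias=+0
    (4,3)@(9, 7): e=[17,79,10] → X
    (5,3)@(11, 7): e=[1,67,38] → X
    (6,3)@(13, 7): e=[-15,55,66] → .
    (4,4)@(9, 9): e=[23,57,26] → X
    (6,4)@(13, 9): e=[-9,33,82] → .
    (3,5)@(7, 11): e=[45,47,14] → X
    (6,5)@(13, 11): e=[-3,11,98] → .
    (2,6)@(5, 13): e=[67,37,2] → X
    (6,6)@(13, 13): e=[3,-11,114] → .
    (2,7)@(5, 15): e=[73,15,18] → X
    (4,7)@(9, 15): e=[41,-9,74] → .
    (5,7)@(11, 15): e=[25,-21,102] → .
  covered (14 px):
    . . . . . . .
    . . . . . . .
    . . . . . . .
    . . . . X X .
    . . . . X X .
    . . . X X X .
    . . X X X X .
    . . X X . . .
    . X . . . . .
    . . . . . . .
    . . . . . . .
T2:
  2·area = 2
  edge (4, 12)→(2, 18): d=(-2,6) right/bottom  bias=-1
  edge (2, 18)→(2, 17): d=(0,-1) top-left  bias=+0
  edge (2, 17)→(4, 12): d=(2,-5) top-left  bias=+0
    (3,1)@(7, 3): e=[0,5,-3] → .  [on edge]
    (2,4)@(5, 9): e=[0,3,-1] → .  [on edge]
    (1,7)@(3, 15): e=[0,1,1] → .  [on edge]
    (0,10)@(1, 21): e=[0,-1,3] → .  [on edge]
  covered (0 px):
    . . . . . . .
    . . . . . . .
    . . . . . . .
    . . . . . . .
    . . . . . . .
    . . . . . . .
    . . . . . . .
    . . . . . . .
    . . . . . . .
    . . . . . . .
    . . . . . . .
T3:
  2·area = 80  (B↔C swapped to make it positive)
  edge (8, 0)→(13, 0): d=(5,0) top-left  bias=+0
  edge (13, 0)→(13, 16): d=(0,16) right/bottom  bias=-1
  edge (13, 16)→(8, 0): d=(-5,-16) top-left  bias=+0
    (4,0)@(9, 1): e=[5,64,11] → X
    (5,0)@(11, 1): e=[5,32,43] → X
    (6,0)@(13, 1): e=[5,0,75] → .  [on edge]
    (4,1)@(9, 3): e=[15,64,1] → X
    (6,1)@(13, 3): e=[15,0,65] → .  [on edge]
    (4,2)@(9, 5): e=[25,64,-9] → .
    (5,2)@(11, 5): e=[25,32,23] → X
    (6,2)@(13, 5): e=[25,0,55] → .  [on edge]
    (5,3)@(11, 7): e=[35,32,13] → X
    (6,3)@(13, 7): e=[35,0,45] → .  [on edge]
    (5,4)@(11, 9): e=[45,32,3] → X
    (6,4)@(13, 9): e=[45,0,35] → .  [on edge]
    (6,5)@(13, 11): e=[55,0,25] → .  [on edge]
    (6,6)@(13, 13): e=[65,0,15] → .  [on edge]
    (6,7)@(13, 15): e=[75,0,5] → .  [on edge]
    (6,8)@(13, 17): e=[85,0,-5] → .  [on edge]
    (6,9)@(13, 19): e=[95,0,-15] → .  [on edge]
    (6,10)@(13, 21): e=[105,0,-25] → .  [on edge]
  covered (7 px):
    . . . . X X .
    . . . . X X .
    . . . . . X .
    . . . . . X .
    . . . . . X .
    . . . . . . .
    . . . . . . .
    . . . . . . .
    . . . . . . .
    . . . . . . .
    . . . . . . .

Final: 37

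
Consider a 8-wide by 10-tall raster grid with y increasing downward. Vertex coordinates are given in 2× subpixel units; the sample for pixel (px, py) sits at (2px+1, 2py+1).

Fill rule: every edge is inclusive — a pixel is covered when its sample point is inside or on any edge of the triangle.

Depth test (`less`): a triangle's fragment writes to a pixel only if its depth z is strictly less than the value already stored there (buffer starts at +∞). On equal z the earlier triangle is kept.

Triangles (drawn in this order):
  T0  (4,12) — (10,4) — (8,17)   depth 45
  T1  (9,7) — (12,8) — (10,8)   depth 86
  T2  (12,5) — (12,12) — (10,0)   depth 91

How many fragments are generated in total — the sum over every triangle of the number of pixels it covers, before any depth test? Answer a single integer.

T0:
  2·area = 62
  edge (4, 12)→(10, 4): d=(6,-8) inclusive
  edge (10, 4)→(8, 17): d=(-2,13) inclusive
  edge (8, 17)→(4, 12): d=(-4,-5) inclusive
    (4,3)@(9, 7): e=[10,7,45] → X
    (5,3)@(11, 7): e=[26,-19,55] → .
    (3,4)@(7, 9): e=[6,29,27] → X
    (5,4)@(11, 9): e=[38,-23,47] → .
    (2,5)@(5, 11): e=[2,51,9] → X
    (4,5)@(9, 11): e=[34,-1,29] → .
    (2,6)@(5, 13): e=[14,47,1] → X
    (4,6)@(9, 13): e=[46,-5,21] → .
    (2,7)@(5, 15): e=[26,43,-7] → .
    (3,7)@(7, 15): e=[42,17,3] → X
    (4,7)@(9, 15): e=[58,-9,13] → .
    (3,8)@(7, 17): e=[54,13,-5] → .
  covered (8 px):
    . . . . . . . .
    . . . . . . . .
    . . . . . . . .
    . . . . X . . .
    . . . X X . . .
    . . X X . . . .
    . . X X . . . .
    . . . X . . . .
    . . . . . . . .
    . . . . . . . .
T1:
  2·area = 2
  edge (9, 7)→(12, 8): d=(3,1) inclusive
  edge (12, 8)→(10, 8): d=(-2,0) inclusive
  edge (10, 8)→(9, 7): d=(-1,-1) inclusive
    (1,0)@(3, 1): e=[-12,14,0] → .  [on edge]
    (2,1)@(5, 3): e=[-8,10,0] → .  [on edge]
    (1,2)@(3, 5): e=[0,6,-4] → .  [on edge]
    (3,2)@(7, 5): e=[-4,6,0] → .  [on edge]
    (4,3)@(9, 7): e=[0,2,0] → X  [on edge]
    (5,3)@(11, 7): e=[-2,2,2] → .
    (4,4)@(9, 9): e=[6,-2,-2] → .
    (5,4)@(11, 9): e=[4,-2,0] → .  [on edge]
    (7,4)@(15, 9): e=[0,-2,4] → .  [on edge]
    (6,5)@(13, 11): e=[8,-6,0] → .  [on edge]
    (7,6)@(15, 13): e=[12,-10,0] → .  [on edge]
  covered (1 px):
    . . . . . . . .
    . . . . . . . .
    . . . . . . . .
    . . . . X . . .
    . . . . . . . .
    . . . . . . . .
    . . . . . . . .
    . . . . . . . .
    . . . . . . . .
    . . . . . . . .
T2:
  2·area = 14
  edge (12, 5)→(12, 12): d=(0,7) inclusive
  edge (12, 12)→(10, 0): d=(-2,-12) inclusive
  edge (10, 0)→(12, 5): d=(2,5) inclusive
    (5,1)@(11, 3): e=[7,6,1] → X
    (6,1)@(13, 3): e=[-7,30,-9] → .
    (5,2)@(11, 5): e=[7,2,5] → X
    (6,2)@(13, 5): e=[-7,26,-5] → .
    (5,3)@(11, 7): e=[7,-2,9] → .
  covered (2 px):
    . . . . . . . .
    . . . . . X . .
    . . . . . X . .
    . . . . . . . .
    . . . . . . . .
    . . . . . . . .
    . . . . . . . .
    . . . . . . . .
    . . . . . . . .
    . . . . . . . .

Result: 11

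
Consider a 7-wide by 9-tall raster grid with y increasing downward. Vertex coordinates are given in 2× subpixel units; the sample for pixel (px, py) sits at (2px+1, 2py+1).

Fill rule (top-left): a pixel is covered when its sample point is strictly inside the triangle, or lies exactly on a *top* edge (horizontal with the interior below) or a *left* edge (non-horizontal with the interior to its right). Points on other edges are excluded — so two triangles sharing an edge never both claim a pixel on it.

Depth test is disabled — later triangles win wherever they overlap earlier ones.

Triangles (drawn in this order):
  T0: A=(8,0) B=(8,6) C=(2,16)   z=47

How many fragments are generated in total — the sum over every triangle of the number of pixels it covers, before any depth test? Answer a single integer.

T0:
  2·area = 36
  edge (8, 0)→(8, 6): d=(0,6) right/bottom  bias=-1
  edge (8, 6)→(2, 16): d=(-6,10) right/bottom  bias=-1
  edge (2, 16)→(8, 0): d=(6,-16) top-left  bias=+0
    (5,0)@(11, 1): e=[-18,0,54] → ·  [on edge]
    (3,1)@(7, 3): e=[6,28,2] → █
    (4,1)@(9, 3): e=[-6,8,34] → ·
    (3,2)@(7, 5): e=[6,16,14] → █
    (4,2)@(9, 5): e=[-6,-4,46] → ·
    (3,3)@(7, 7): e=[6,4,26] → █
    (4,3)@(9, 7): e=[-6,-16,58] → ·
    (2,4)@(5, 9): e=[18,12,6] → █
    (3,4)@(7, 9): e=[6,-8,38] → ·
    (2,5)@(5, 11): e=[18,0,18] → ·  [on edge]
  covered (4 px):
    · · · · · · ·
    · · · █ · · ·
    · · · █ · · ·
    · · · █ · · ·
    · · █ · · · ·
    · · · · · · ·
    · · · · · · ·
    · · · · · · ·
    · · · · · · ·

Final: 4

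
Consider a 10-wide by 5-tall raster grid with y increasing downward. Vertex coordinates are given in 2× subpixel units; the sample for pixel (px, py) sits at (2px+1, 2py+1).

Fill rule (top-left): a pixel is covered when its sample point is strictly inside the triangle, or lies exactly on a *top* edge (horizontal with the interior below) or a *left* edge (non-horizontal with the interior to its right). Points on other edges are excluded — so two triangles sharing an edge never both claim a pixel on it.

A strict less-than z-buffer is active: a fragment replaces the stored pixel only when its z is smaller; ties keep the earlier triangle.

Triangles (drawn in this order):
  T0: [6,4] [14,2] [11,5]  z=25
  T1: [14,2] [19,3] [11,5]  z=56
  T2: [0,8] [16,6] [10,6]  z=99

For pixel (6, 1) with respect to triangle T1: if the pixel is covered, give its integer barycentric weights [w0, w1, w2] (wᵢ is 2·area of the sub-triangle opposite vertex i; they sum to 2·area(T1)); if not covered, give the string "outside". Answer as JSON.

T0:
  2·area = 18
  edge (6, 4)→(14, 2): d=(8,-2) top-left  bias=+0
  edge (14, 2)→(11, 5): d=(-3,3) right/bottom  bias=-1
  edge (11, 5)→(6, 4): d=(-5,-1) top-left  bias=+0
    (7,0)@(15, 1): e=[-6,0,24] → ·  [on edge]
    (0,1)@(1, 3): e=[-18,36,0] → ·  [on edge]
    (5,1)@(11, 3): e=[2,6,10] → █
    (6,1)@(13, 3): e=[6,0,12] → ·  [on edge]
    (5,2)@(11, 5): e=[18,0,0] → ·  [on edge]
    (4,3)@(9, 7): e=[30,0,-12] → ·  [on edge]
    (3,4)@(7, 9): e=[42,0,-24] → ·  [on edge]
  covered (1 px):
    · · · · · · · · · ·
    · · · · · █ · · · ·
    · · · · · · · · · ·
    · · · · · · · · · ·
    · · · · · · · · · ·
T1:
  2·area = 18
  edge (14, 2)→(19, 3): d=(5,1) right/bottom  bias=-1
  edge (19, 3)→(11, 5): d=(-8,2) right/bottom  bias=-1
  edge (11, 5)→(14, 2): d=(3,-3) top-left  bias=+0
    (4,0)@(9, 1): e=[0,36,-18] → ·  [on edge]
    (7,0)@(15, 1): e=[-6,24,0] → ·  [on edge]
    (6,1)@(13, 3): e=[6,12,0] → █  [on edge]
    (7,1)@(15, 3): e=[4,8,6] → █
    (8,1)@(17, 3): e=[2,4,12] → █
    (9,1)@(19, 3): e=[0,0,18] → ·  [on edge]
    (5,2)@(11, 5): e=[18,0,0] → ·  [on edge]
    (6,2)@(13, 5): e=[16,-4,6] → ·
    (7,2)@(15, 5): e=[14,-8,12] → ·
    (8,2)@(17, 5): e=[12,-12,18] → ·
    (1,3)@(3, 7): e=[36,0,-18] → ·  [on edge]
    (4,3)@(9, 7): e=[30,-12,0] → ·  [on edge]
    (3,4)@(7, 9): e=[42,-24,0] → ·  [on edge]
  covered (3 px):
    · · · · · · · · · ·
    · · · · · · █ █ █ ·
    · · · · · · · · · ·
    · · · · · · · · · ·
    · · · · · · · · · ·
T2:
  2·area = 12  (B↔C swapped to make it positive)
  edge (0, 8)→(10, 6): d=(10,-2) top-left  bias=+0
  edge (10, 6)→(16, 6): d=(6,0) top-left  bias=+0
  edge (16, 6)→(0, 8): d=(-16,2) right/bottom  bias=-1
    (7,2)@(15, 5): e=[0,-6,18] → ·  [on edge]
    (2,3)@(5, 7): e=[0,6,6] → █  [on edge]
    (3,3)@(7, 7): e=[4,6,2] → █
    (4,3)@(9, 7): e=[8,6,-2] → ·
    (2,4)@(5, 9): e=[20,18,-26] → ·
    (3,4)@(7, 9): e=[24,18,-30] → ·
  covered (2 px):
    · · · · · · · · · ·
    · · · · · · · · · ·
    · · · · · · · · · ·
    · · █ █ · · · · · ·
    · · · · · · · · · ·

Result: [12,0,6]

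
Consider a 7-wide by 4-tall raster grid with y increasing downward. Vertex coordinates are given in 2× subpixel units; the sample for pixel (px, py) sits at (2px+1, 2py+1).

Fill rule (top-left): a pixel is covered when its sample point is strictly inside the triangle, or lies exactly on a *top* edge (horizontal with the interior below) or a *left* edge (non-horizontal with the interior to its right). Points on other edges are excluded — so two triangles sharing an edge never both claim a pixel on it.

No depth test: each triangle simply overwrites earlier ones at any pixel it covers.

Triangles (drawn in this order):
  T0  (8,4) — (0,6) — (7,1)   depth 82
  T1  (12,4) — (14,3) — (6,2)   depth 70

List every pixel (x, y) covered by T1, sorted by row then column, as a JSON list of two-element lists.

T0:
  2·area = 26
  edge (8, 4)→(0, 6): d=(-8,2) right/bottom  bias=-1
  edge (0, 6)→(7, 1): d=(7,-5) top-left  bias=+0
  edge (7, 1)→(8, 4): d=(1,3) right/bottom  bias=-1
    (3,0)@(7, 1): e=[26,0,0] → .  [on edge]
    (2,1)@(5, 3): e=[14,4,8] → X
    (3,1)@(7, 3): e=[10,14,2] → X
    (4,1)@(9, 3): e=[6,24,-4] → .
    (1,2)@(3, 5): e=[2,8,16] → X
    (2,2)@(5, 5): e=[-2,18,10] → .
    (3,2)@(7, 5): e=[-6,28,4] → .
    (1,3)@(3, 7): e=[-14,22,18] → .
    (4,3)@(9, 7): e=[-26,52,0] → .  [on edge]
  covered (3 px):
    . . . . . . .
    . . X X . . .
    . X . . . . .
    . . . . . . .
T1:
  2·area = 10  (B↔C swapped to make it positive)
  edge (12, 4)→(6, 2): d=(-6,-2) top-left  bias=+0
  edge (6, 2)→(14, 3): d=(8,1) right/bottom  bias=-1
  edge (14, 3)→(12, 4): d=(-2,1) right/bottom  bias=-1
    (1,0)@(3, 1): e=[0,-5,15] → .  [on edge]
    (4,1)@(9, 3): e=[0,5,5] → X  [on edge]
    (5,1)@(11, 3): e=[4,3,3] → X
    (6,1)@(13, 3): e=[8,1,1] → X
    (4,2)@(9, 5): e=[-12,21,1] → .
    (5,2)@(11, 5): e=[-8,19,-1] → .
    (6,2)@(13, 5): e=[-4,17,-3] → .
  covered (3 px):
    . . . . . . .
    . . . . X X X
    . . . . . . .
    . . . . . . .

Result: [[4,1],[5,1],[6,1]]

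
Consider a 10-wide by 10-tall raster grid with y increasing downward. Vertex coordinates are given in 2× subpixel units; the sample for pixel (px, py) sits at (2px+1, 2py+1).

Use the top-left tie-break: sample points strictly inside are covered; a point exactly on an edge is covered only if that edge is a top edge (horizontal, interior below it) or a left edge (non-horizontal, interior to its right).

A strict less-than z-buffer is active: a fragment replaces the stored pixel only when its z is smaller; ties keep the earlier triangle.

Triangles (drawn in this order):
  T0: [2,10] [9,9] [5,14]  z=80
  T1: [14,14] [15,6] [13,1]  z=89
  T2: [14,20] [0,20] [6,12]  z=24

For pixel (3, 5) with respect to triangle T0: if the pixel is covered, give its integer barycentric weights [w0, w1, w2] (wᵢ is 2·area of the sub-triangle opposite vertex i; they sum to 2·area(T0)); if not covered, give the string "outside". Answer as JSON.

T0:
  2·area = 31
  edge (2, 10)→(9, 9): d=(7,-1) top-left  bias=+0
  edge (9, 9)→(5, 14): d=(-4,5) right/bottom  bias=-1
  edge (5, 14)→(2, 10): d=(-3,-4) top-left  bias=+0
    (4,4)@(9, 9): e=[0,0,31] → ·  [on edge]
    (1,5)@(3, 11): e=[8,22,1] → █
    (2,5)@(5, 11): e=[10,12,9] → █
    (3,5)@(7, 11): e=[12,2,17] → █
    (4,5)@(9, 11): e=[14,-8,25] → ·
    (1,6)@(3, 13): e=[22,14,-5] → ·
    (2,6)@(5, 13): e=[24,4,3] → █
    (3,6)@(7, 13): e=[26,-6,11] → ·
    (2,7)@(5, 15): e=[38,-4,-3] → ·
    (0,9)@(1, 19): e=[62,0,-31] → ·  [on edge]
  covered (4 px):
    · · · · · · · · · ·
    · · · · · · · · · ·
    · · · · · · · · · ·
    · · · · · · · · · ·
    · · · · · · · · · ·
    · █ █ █ · · · · · ·
    · · █ · · · · · · ·
    · · · · · · · · · ·
    · · · · · · · · · ·
    · · · · · · · · · ·
T1:
  2·area = 21  (B↔C swapped to make it positive)
  edge (14, 14)→(13, 1): d=(-1,-13) top-left  bias=+0
  edge (13, 1)→(15, 6): d=(2,5) right/bottom  bias=-1
  edge (15, 6)→(14, 14): d=(-1,8) right/bottom  bias=-1
    (6,0)@(13, 1): e=[0,0,21] → ·  [on edge]
    (8,5)@(17, 11): e=[42,0,-21] → ·  [on edge]
  covered (0 px):
    · · · · · · · · · ·
    · · · · · · · · · ·
    · · · · · · · · · ·
    · · · · · · · · · ·
    · · · · · · · · · ·
    · · · · · · · · · ·
    · · · · · · · · · ·
    · · · · · · · · · ·
    · · · · · · · · · ·
    · · · · · · · · · ·
T2:
  2·area = 112
  edge (14, 20)→(0, 20): d=(-14,0) right/bottom  bias=-1
  edge (0, 20)→(6, 12): d=(6,-8) top-left  bias=+0
  edge (6, 12)→(14, 20): d=(8,8) right/bottom  bias=-1
    (0,3)@(1, 7): e=[182,-70,0] → ·  [on edge]
    (1,4)@(3, 9): e=[154,-42,0] → ·  [on edge]
    (2,5)@(5, 11): e=[126,-14,0] → ·  [on edge]
    (3,6)@(7, 13): e=[98,14,0] → ·  [on edge]
    (2,7)@(5, 15): e=[70,10,32] → █
    (3,7)@(7, 15): e=[70,26,16] → █
    (4,7)@(9, 15): e=[70,42,0] → ·  [on edge]
    (1,8)@(3, 17): e=[42,6,64] → █
    (4,8)@(9, 17): e=[42,54,16] → █
    (5,8)@(11, 17): e=[42,70,0] → ·  [on edge]
    (0,9)@(1, 19): e=[14,2,96] → █
    (5,9)@(11, 19): e=[14,82,16] → █
    (6,9)@(13, 19): e=[14,98,0] → ·  [on edge]
  covered (12 px):
    · · · · · · · · · ·
    · · · · · · · · · ·
    · · · · · · · · · ·
    · · · · · · · · · ·
    · · · · · · · · · ·
    · · · · · · · · · ·
    · · · · · · · · · ·
    · · █ █ · · · · · ·
    · █ █ █ █ · · · · ·
    █ █ █ █ █ █ · · · ·

Final: [2,17,12]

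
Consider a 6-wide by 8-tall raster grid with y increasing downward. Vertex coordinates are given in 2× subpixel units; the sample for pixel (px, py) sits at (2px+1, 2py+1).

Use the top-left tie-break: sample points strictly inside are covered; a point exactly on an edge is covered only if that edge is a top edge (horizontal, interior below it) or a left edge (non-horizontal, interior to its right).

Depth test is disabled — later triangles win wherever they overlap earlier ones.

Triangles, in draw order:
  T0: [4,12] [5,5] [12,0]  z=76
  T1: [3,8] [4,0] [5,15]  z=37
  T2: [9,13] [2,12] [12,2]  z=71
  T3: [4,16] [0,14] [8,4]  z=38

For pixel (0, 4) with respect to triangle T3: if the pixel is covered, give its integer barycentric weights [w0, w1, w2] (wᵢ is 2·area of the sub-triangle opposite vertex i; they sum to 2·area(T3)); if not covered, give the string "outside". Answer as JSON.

T0:
  2·area = 44
  edge (4, 12)→(5, 5): d=(1,-7) top-left  bias=+0
  edge (5, 5)→(12, 0): d=(7,-5) top-left  bias=+0
  edge (12, 0)→(4, 12): d=(-8,12) right/bottom  bias=-1
    (5,0)@(11, 1): e=[38,2,4] → X
    (4,1)@(9, 3): e=[26,6,12] → X
    (5,1)@(11, 3): e=[40,16,-12] → .
    (2,2)@(5, 5): e=[0,0,44] → X  [on edge]
    (3,2)@(7, 5): e=[14,10,20] → X
    (4,2)@(9, 5): e=[28,20,-4] → .
    (2,3)@(5, 7): e=[2,14,28] → X
    (4,3)@(9, 7): e=[30,34,-20] → .
    (2,4)@(5, 9): e=[4,28,12] → X
    (3,4)@(7, 9): e=[18,38,-12] → .
    (2,5)@(5, 11): e=[6,42,-4] → .
  covered (7 px):
    . . . . . X
    . . . . X .
    . . X X . .
    . . X X . .
    . . X . . .
    . . . . . .
    . . . . . .
    . . . . . .
T1:
  2·area = 23
  edge (3, 8)→(4, 0): d=(1,-8) top-left  bias=+0
  edge (4, 0)→(5, 15): d=(1,15) right/bottom  bias=-1
  edge (5, 15)→(3, 8): d=(-2,-7) top-left  bias=+0
    (0,0)@(1, 1): e=[-23,46,0] → .  [on edge]
    (2,7)@(5, 15): e=[23,0,0] → .  [on edge]
  covered (0 px):
    . . . . . .
    . . . . . .
    . . . . . .
    . . . . . .
    . . . . . .
    . . . . . .
    . . . . . .
    . . . . . .
T2:
  2·area = 80
  edge (9, 13)→(2, 12): d=(-7,-1) top-left  bias=+0
  edge (2, 12)→(12, 2): d=(10,-10) top-left  bias=+0
  edge (12, 2)→(9, 13): d=(-3,11) right/bottom  bias=-1
    (5,1)@(11, 3): e=[72,0,8] → X  [on edge]
    (4,2)@(9, 5): e=[56,0,24] → X  [on edge]
    (3,3)@(7, 7): e=[40,0,40] → X  [on edge]
    (5,3)@(11, 7): e=[44,40,-4] → .
    (2,4)@(5, 9): e=[24,0,56] → X  [on edge]
    (5,4)@(11, 9): e=[30,60,-10] → .
    (1,5)@(3, 11): e=[8,0,72] → X  [on edge]
    (5,5)@(11, 11): e=[16,80,-16] → .
    (0,6)@(1, 13): e=[-8,0,88] → .  [on edge]
    (1,6)@(3, 13): e=[-6,20,66] → .
    (2,6)@(5, 13): e=[-4,40,44] → .
    (3,6)@(7, 13): e=[-2,60,22] → .
    (4,6)@(9, 13): e=[0,80,0] → .  [on edge]
  covered (12 px):
    . . . . . .
    . . . . . X
    . . . . X X
    . . . X X .
    . . X X X .
    . X X X X .
    . . . . . .
    . . . . . .
T3:
  2·area = 56
  edge (4, 16)→(0, 14): d=(-4,-2) top-left  bias=+0
  edge (0, 14)→(8, 4): d=(8,-10) top-left  bias=+0
  edge (8, 4)→(4, 16): d=(-4,12) right/bottom  bias=-1
    (4,0)@(9, 1): e=[70,-14,0] → .  [on edge]
    (3,3)@(7, 7): e=[42,14,0] → .  [on edge]
    (2,4)@(5, 9): e=[30,10,16] → X
    (3,4)@(7, 9): e=[34,30,-8] → .
    (1,5)@(3, 11): e=[18,6,32] → X
    (3,5)@(7, 11): e=[26,46,-16] → .
    (0,6)@(1, 13): e=[6,2,48] → X
    (2,6)@(5, 13): e=[14,42,0] → .  [on edge]
    (0,7)@(1, 15): e=[-2,18,40] → .
    (1,7)@(3, 15): e=[2,38,16] → X
    (2,7)@(5, 15): e=[6,58,-8] → .
  covered (6 px):
    . . . . . .
    . . . . . .
    . . . . . .
    . . . . . .
    . . X . . .
    . X X . . .
    X X . . . .
    . X . . . .

Answer: "outside"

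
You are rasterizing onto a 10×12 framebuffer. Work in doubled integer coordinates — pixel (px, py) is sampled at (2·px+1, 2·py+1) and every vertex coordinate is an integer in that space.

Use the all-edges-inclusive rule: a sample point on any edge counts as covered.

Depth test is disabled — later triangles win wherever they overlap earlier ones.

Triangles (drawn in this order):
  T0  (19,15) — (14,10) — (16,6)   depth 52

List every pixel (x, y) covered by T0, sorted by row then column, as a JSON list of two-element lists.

T0:
  2·area = 30
  edge (19, 15)→(14, 10): d=(-5,-5) inclusive
  edge (14, 10)→(16, 6): d=(2,-4) inclusive
  edge (16, 6)→(19, 15): d=(3,9) inclusive
    (2,0)@(5, 1): e=[0,-54,84] → ·  [on edge]
    (3,1)@(7, 3): e=[0,-42,72] → ·  [on edge]
    (7,1)@(15, 3): e=[40,-10,0] → ·  [on edge]
    (4,2)@(9, 5): e=[0,-30,60] → ·  [on edge]
    (5,3)@(11, 7): e=[0,-18,48] → ·  [on edge]
    (6,4)@(13, 9): e=[0,-6,36] → ·  [on edge]
    (7,4)@(15, 9): e=[10,2,18] → #
    (8,4)@(17, 9): e=[20,10,0] → #  [on edge]
    (9,4)@(19, 9): e=[30,18,-18] → ·
    (7,5)@(15, 11): e=[0,6,24] → #  [on edge]
    (9,5)@(19, 11): e=[20,22,-12] → ·
    (7,6)@(15, 13): e=[-10,10,30] → ·
    (8,6)@(17, 13): e=[0,18,12] → #  [on edge]
    (9,7)@(19, 15): e=[0,30,0] → #  [on edge]
  covered (6 px):
    · · · · · · · · · ·
    · · · · · · · · · ·
    · · · · · · · · · ·
    · · · · · · · · · ·
    · · · · · · · # # ·
    · · · · · · · # # ·
    · · · · · · · · # ·
    · · · · · · · · · #
    · · · · · · · · · ·
    · · · · · · · · · ·
    · · · · · · · · · ·
    · · · · · · · · · ·

Answer: [[7,4],[8,4],[7,5],[8,5],[8,6],[9,7]]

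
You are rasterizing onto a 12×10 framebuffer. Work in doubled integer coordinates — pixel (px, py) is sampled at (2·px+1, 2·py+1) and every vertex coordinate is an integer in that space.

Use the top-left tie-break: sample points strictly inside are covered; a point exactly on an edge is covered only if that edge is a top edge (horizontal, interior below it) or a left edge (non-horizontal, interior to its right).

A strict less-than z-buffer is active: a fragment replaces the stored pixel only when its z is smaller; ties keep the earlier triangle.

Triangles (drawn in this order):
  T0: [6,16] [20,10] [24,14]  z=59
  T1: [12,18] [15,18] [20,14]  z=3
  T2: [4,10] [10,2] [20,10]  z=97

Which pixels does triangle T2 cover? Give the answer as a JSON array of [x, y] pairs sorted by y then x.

T0:
  2·area = 80
  edge (6, 16)→(20, 10): d=(14,-6) top-left  bias=+0
  edge (20, 10)→(24, 14): d=(4,4) right/bottom  bias=-1
  edge (24, 14)→(6, 16): d=(-18,2) right/bottom  bias=-1
    (5,0)@(11, 1): e=[-180,0,260] → .  [on edge]
    (6,1)@(13, 3): e=[-140,0,220] → .  [on edge]
    (7,2)@(15, 5): e=[-100,0,180] → .  [on edge]
    (8,3)@(17, 7): e=[-60,0,140] → .  [on edge]
    (9,4)@(19, 9): e=[-20,0,100] → .  [on edge]
    (9,5)@(19, 11): e=[8,8,64] → X
    (10,5)@(21, 11): e=[20,0,60] → .  [on edge]
    (6,6)@(13, 13): e=[0,40,40] → X  [on edge]
    (7,6)@(15, 13): e=[12,32,36] → X
    (8,6)@(17, 13): e=[24,24,32] → X
    (10,6)@(21, 13): e=[48,8,24] → X
    (11,6)@(23, 13): e=[60,0,20] → .  [on edge]
    (7,7)@(15, 15): e=[40,40,0] → .  [on edge]
  covered (9 px):
    . . . . . . . . . . . .
    . . . . . . . . . . . .
    . . . . . . . . . . . .
    . . . . . . . . . . . .
    . . . . . . . . . . . .
    . . . . . . . . . X . .
    . . . . . . X X X X X .
    . . . . X X X . . . . .
    . . . . . . . . . . . .
    . . . . . . . . . . . .
T1:
  2·area = 12  (B↔C swapped to make it positive)
  edge (12, 18)→(20, 14): d=(8,-4) top-left  bias=+0
  edge (20, 14)→(15, 18): d=(-5,4) right/bottom  bias=-1
  edge (15, 18)→(12, 18): d=(-3,0) right/bottom  bias=-1
    (7,8)@(15, 17): e=[4,5,3] → X
    (8,8)@(17, 17): e=[12,-3,3] → .
    (7,9)@(15, 19): e=[20,-5,-3] → .
  covered (1 px):
    . . . . . . . . . . . .
    . . . . . . . . . . . .
    . . . . . . . . . . . .
    . . . . . . . . . . . .
    . . . . . . . . . . . .
    . . . . . . . . . . . .
    . . . . . . . . . . . .
    . . . . . . . . . . . .
    . . . . . . . X . . . .
    . . . . . . . . . . . .
T2:
  2·area = 128
  edge (4, 10)→(10, 2): d=(6,-8) top-left  bias=+0
  edge (10, 2)→(20, 10): d=(10,8) right/bottom  bias=-1
  edge (20, 10)→(4, 10): d=(-16,0) right/bottom  bias=-1
    (5,1)@(11, 3): e=[14,2,112] → X
    (6,1)@(13, 3): e=[30,-14,112] → .
    (4,2)@(9, 5): e=[10,38,80] → X
    (6,2)@(13, 5): e=[42,6,80] → X
    (7,2)@(15, 5): e=[58,-10,80] → .
    (3,3)@(7, 7): e=[6,74,48] → X
    (7,3)@(15, 7): e=[70,10,48] → X
    (8,3)@(17, 7): e=[86,-6,48] → .
    (2,4)@(5, 9): e=[2,110,16] → X
    (8,4)@(17, 9): e=[98,14,16] → X
    (9,4)@(19, 9): e=[114,-2,16] → .
    (2,5)@(5, 11): e=[14,130,-16] → .
  covered (16 px):
    . . . . . . . . . . . .
    . . . . . X . . . . . .
    . . . . X X X . . . . .
    . . . X X X X X . . . .
    . . X X X X X X X . . .
    . . . . . . . . . . . .
    . . . . . . . . . . . .
    . . . . . . . . . . . .
    . . . . . . . . . . . .
    . . . . . . . . . . . .

Final: [[5,1],[4,2],[5,2],[6,2],[3,3],[4,3],[5,3],[6,3],[7,3],[2,4],[3,4],[4,4],[5,4],[6,4],[7,4],[8,4]]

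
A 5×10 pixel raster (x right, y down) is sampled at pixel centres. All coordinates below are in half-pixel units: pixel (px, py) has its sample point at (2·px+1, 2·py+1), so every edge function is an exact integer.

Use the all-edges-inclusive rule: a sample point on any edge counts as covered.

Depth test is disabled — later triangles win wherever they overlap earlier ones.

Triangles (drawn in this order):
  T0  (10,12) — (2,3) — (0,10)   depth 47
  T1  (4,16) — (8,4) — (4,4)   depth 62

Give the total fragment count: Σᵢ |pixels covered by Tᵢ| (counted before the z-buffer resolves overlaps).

T0:
  2·area = 74  (B↔C swapped to make it positive)
  edge (10, 12)→(0, 10): d=(-10,-2) inclusive
  edge (0, 10)→(2, 3): d=(2,-7) inclusive
  edge (2, 3)→(10, 12): d=(8,9) inclusive
    (1,2)@(3, 5): e=[56,11,7] → #
    (2,2)@(5, 5): e=[60,25,-11] → ·
    (0,3)@(1, 7): e=[32,1,41] → #
    (2,3)@(5, 7): e=[40,29,5] → #
    (3,3)@(7, 7): e=[44,43,-13] → ·
    (0,4)@(1, 9): e=[12,5,57] → #
    (3,4)@(7, 9): e=[24,47,3] → #
    (4,4)@(9, 9): e=[28,61,-15] → ·
    (0,5)@(1, 11): e=[-8,9,73] → ·
    (1,5)@(3, 11): e=[-4,23,55] → ·
    (2,5)@(5, 11): e=[0,37,37] → #  [on edge]
    (4,5)@(9, 11): e=[8,65,1] → #
  covered (11 px):
    · · · · ·
    · · · · ·
    · # · · ·
    # # # · ·
    # # # # ·
    · · # # #
    · · · · ·
    · · · · ·
    · · · · ·
    · · · · ·
T1:
  2·area = 48  (B↔C swapped to make it positive)
  edge (4, 16)→(4, 4): d=(0,-12) inclusive
  edge (4, 4)→(8, 4): d=(4,0) inclusive
  edge (8, 4)→(4, 16): d=(-4,12) inclusive
    (4,0)@(9, 1): e=[60,-12,0] → ·  [on edge]
    (2,2)@(5, 5): e=[12,4,32] → #
    (3,2)@(7, 5): e=[36,4,8] → #
    (4,2)@(9, 5): e=[60,4,-16] → ·
    (2,3)@(5, 7): e=[12,12,24] → #
    (3,3)@(7, 7): e=[36,12,0] → #  [on edge]
    (4,3)@(9, 7): e=[60,12,-24] → ·
    (2,4)@(5, 9): e=[12,20,16] → #
    (3,4)@(7, 9): e=[36,20,-8] → ·
    (2,5)@(5, 11): e=[12,28,8] → #
    (3,5)@(7, 11): e=[36,28,-16] → ·
    (2,6)@(5, 13): e=[12,36,0] → #  [on edge]
    (1,9)@(3, 19): e=[-12,60,0] → ·  [on edge]
  covered (7 px):
    · · · · ·
    · · · · ·
    · · # # ·
    · · # # ·
    · · # · ·
    · · # · ·
    · · # · ·
    · · · · ·
    · · · · ·
    · · · · ·

Final: 18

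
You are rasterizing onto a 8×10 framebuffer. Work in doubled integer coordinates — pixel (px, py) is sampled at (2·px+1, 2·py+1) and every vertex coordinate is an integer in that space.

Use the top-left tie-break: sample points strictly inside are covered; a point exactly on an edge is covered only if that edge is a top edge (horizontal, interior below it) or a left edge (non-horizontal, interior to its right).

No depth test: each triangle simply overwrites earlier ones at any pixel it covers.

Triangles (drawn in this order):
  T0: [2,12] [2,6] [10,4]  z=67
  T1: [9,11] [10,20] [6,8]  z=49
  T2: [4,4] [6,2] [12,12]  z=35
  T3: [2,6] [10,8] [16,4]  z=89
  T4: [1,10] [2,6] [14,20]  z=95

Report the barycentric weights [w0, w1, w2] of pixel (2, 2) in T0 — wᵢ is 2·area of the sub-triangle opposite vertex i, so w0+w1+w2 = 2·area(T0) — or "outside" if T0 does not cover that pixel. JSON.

T0:
  2·area = 48
  edge (2, 12)→(2, 6): d=(0,-6) top-left  bias=+0
  edge (2, 6)→(10, 4): d=(8,-2) top-left  bias=+0
  edge (10, 4)→(2, 12): d=(-8,8) right/bottom  bias=-1
    (6,0)@(13, 1): e=[66,-18,0] → ·  [on edge]
    (5,1)@(11, 3): e=[54,-6,0] → ·  [on edge]
    (3,2)@(7, 5): e=[30,2,16] → #
    (4,2)@(9, 5): e=[42,6,0] → ·  [on edge]
    (1,3)@(3, 7): e=[6,10,32] → #
    (2,3)@(5, 7): e=[18,14,16] → #
    (3,3)@(7, 7): e=[30,18,0] → ·  [on edge]
    (1,4)@(3, 9): e=[6,26,16] → #
    (2,4)@(5, 9): e=[18,30,0] → ·  [on edge]
    (1,5)@(3, 11): e=[6,42,0] → ·  [on edge]
    (0,6)@(1, 13): e=[-6,54,0] → ·  [on edge]
  covered (4 px):
    · · · · · · · ·
    · · · · · · · ·
    · · · # · · · ·
    · # # · · · · ·
    · # · · · · · ·
    · · · · · · · ·
    · · · · · · · ·
    · · · · · · · ·
    · · · · · · · ·
    · · · · · · · ·
T1:
  2·area = 24
  edge (9, 11)→(10, 20): d=(1,9) right/bottom  bias=-1
  edge (10, 20)→(6, 8): d=(-4,-12) top-left  bias=+0
  edge (6, 8)→(9, 11): d=(3,3) right/bottom  bias=-1
    (0,1)@(1, 3): e=[64,-40,0] → ·  [on edge]
    (1,2)@(3, 5): e=[48,-24,0] → ·  [on edge]
    (2,2)@(5, 5): e=[30,0,-6] → ·  [on edge]
    (2,3)@(5, 7): e=[32,-8,0] → ·  [on edge]
    (3,4)@(7, 9): e=[16,8,0] → ·  [on edge]
    (3,5)@(7, 11): e=[18,0,6] → #  [on edge]
    (4,5)@(9, 11): e=[0,24,0] → ·  [on edge]
    (3,6)@(7, 13): e=[20,-8,12] → ·
    (4,6)@(9, 13): e=[2,16,6] → #
    (5,6)@(11, 13): e=[-16,40,0] → ·  [on edge]
    (4,7)@(9, 15): e=[4,8,12] → #
    (5,7)@(11, 15): e=[-14,32,6] → ·
    (6,7)@(13, 15): e=[-32,56,0] → ·  [on edge]
    (4,8)@(9, 17): e=[6,0,18] → #  [on edge]
    (7,8)@(15, 17): e=[-48,72,0] → ·  [on edge]
  covered (4 px):
    · · · · · · · ·
    · · · · · · · ·
    · · · · · · · ·
    · · · · · · · ·
    · · · · · · · ·
    · · · # · · · ·
    · · · · # · · ·
    · · · · # · · ·
    · · · · # · · ·
    · · · · · · · ·
T2:
  2·area = 32
  edge (4, 4)→(6, 2): d=(2,-2) top-left  bias=+0
  edge (6, 2)→(12, 12): d=(6,10) right/bottom  bias=-1
  edge (12, 12)→(4, 4): d=(-8,-8) top-left  bias=+0
    (0,0)@(1, 1): e=[-12,44,0] → ·  [on edge]
    (3,0)@(7, 1): e=[0,-16,48] → ·  [on edge]
    (1,1)@(3, 3): e=[-4,36,0] → ·  [on edge]
    (2,1)@(5, 3): e=[0,16,16] → #  [on edge]
    (3,1)@(7, 3): e=[4,-4,32] → ·
    (1,2)@(3, 5): e=[0,48,-16] → ·  [on edge]
    (2,2)@(5, 5): e=[4,28,0] → #  [on edge]
    (3,2)@(7, 5): e=[8,8,16] → #
    (4,2)@(9, 5): e=[12,-12,32] → ·
    (0,3)@(1, 7): e=[0,80,-48] → ·  [on edge]
    (2,3)@(5, 7): e=[8,40,-16] → ·
    (3,3)@(7, 7): e=[12,20,0] → #  [on edge]
    (4,3)@(9, 7): e=[16,0,16] → ·  [on edge]
    (4,4)@(9, 9): e=[20,12,0] → #  [on edge]
    (5,5)@(11, 11): e=[28,4,0] → #  [on edge]
    (6,6)@(13, 13): e=[36,-4,0] → ·  [on edge]
    (7,7)@(15, 15): e=[44,-12,0] → ·  [on edge]
    (7,8)@(15, 17): e=[48,0,-16] → ·  [on edge]
  covered (6 px):
    · · · · · · · ·
    · · # · · · · ·
    · · # # · · · ·
    · · · # · · · ·
    · · · · # · · ·
    · · · · · # · ·
    · · · · · · · ·
    · · · · · · · ·
    · · · · · · · ·
    · · · · · · · ·
T3:
  2·area = 44  (B↔C swapped to make it positive)
  edge (2, 6)→(16, 4): d=(14,-2) top-left  bias=+0
  edge (16, 4)→(10, 8): d=(-6,4) right/bottom  bias=-1
  edge (10, 8)→(2, 6): d=(-8,-2) top-left  bias=+0
    (4,2)@(9, 5): e=[0,22,22] → #  [on edge]
    (5,2)@(11, 5): e=[4,14,26] → #
    (6,2)@(13, 5): e=[8,6,30] → #
    (7,2)@(15, 5): e=[12,-2,34] → ·
    (3,3)@(7, 7): e=[24,18,2] → #
    (6,3)@(13, 7): e=[36,-6,14] → ·
    (3,4)@(7, 9): e=[52,6,-14] → ·
    (4,4)@(9, 9): e=[56,-2,-10] → ·
    (5,4)@(11, 9): e=[60,-10,-6] → ·
  covered (6 px):
    · · · · · · · ·
    · · · · · · · ·
    · · · · # # # ·
    · · · # # # · ·
    · · · · · · · ·
    · · · · · · · ·
    · · · · · · · ·
    · · · · · · · ·
    · · · · · · · ·
    · · · · · · · ·
T4:
  2·area = 62
  edge (1, 10)→(2, 6): d=(1,-4) top-left  bias=+0
  edge (2, 6)→(14, 20): d=(12,14) right/bottom  bias=-1
  edge (14, 20)→(1, 10): d=(-13,-10) top-left  bias=+0
    (1,4)@(3, 9): e=[7,22,33] → #
    (2,4)@(5, 9): e=[15,-6,53] → ·
    (1,5)@(3, 11): e=[9,46,7] → #
    (2,5)@(5, 11): e=[17,18,27] → #
    (3,5)@(7, 11): e=[25,-10,47] → ·
    (1,6)@(3, 13): e=[11,70,-19] → ·
    (2,6)@(5, 13): e=[19,42,1] → #
    (3,6)@(7, 13): e=[27,14,21] → #
    (4,6)@(9, 13): e=[35,-14,41] → ·
    (2,7)@(5, 15): e=[21,66,-25] → ·
    (3,7)@(7, 15): e=[29,38,-5] → ·
    (4,7)@(9, 15): e=[37,10,15] → #
  covered (8 px):
    · · · · · · · ·
    · · · · · · · ·
    · · · · · · · ·
    · · · · · · · ·
    · # · · · · · ·
    · # # · · · · ·
    · · # # · · · ·
    · · · · # · · ·
    · · · · · # · ·
    · · · · · · # ·

Final: "outside"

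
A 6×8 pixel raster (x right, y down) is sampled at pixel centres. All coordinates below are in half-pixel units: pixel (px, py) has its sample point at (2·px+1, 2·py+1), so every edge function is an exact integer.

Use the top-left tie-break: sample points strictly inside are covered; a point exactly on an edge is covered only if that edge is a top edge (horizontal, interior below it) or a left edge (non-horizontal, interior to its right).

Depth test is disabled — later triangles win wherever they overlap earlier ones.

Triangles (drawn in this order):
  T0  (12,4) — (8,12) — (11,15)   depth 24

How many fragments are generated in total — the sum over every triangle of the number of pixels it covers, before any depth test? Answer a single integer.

T0:
  2·area = 36  (B↔C swapped to make it positive)
  edge (12, 4)→(11, 15): d=(-1,11) right/bottom  bias=-1
  edge (11, 15)→(8, 12): d=(-3,-3) top-left  bias=+0
  edge (8, 12)→(12, 4): d=(4,-8) top-left  bias=+0
    (0,2)@(1, 5): e=[120,0,-84] → ·  [on edge]
    (1,3)@(3, 7): e=[96,0,-60] → ·  [on edge]
    (5,3)@(11, 7): e=[8,24,4] → █
    (2,4)@(5, 9): e=[72,0,-36] → ·  [on edge]
    (5,4)@(11, 9): e=[6,18,12] → █
    (3,5)@(7, 11): e=[48,0,-12] → ·  [on edge]
    (4,5)@(9, 11): e=[26,6,4] → █
    (4,6)@(9, 13): e=[24,0,12] → █  [on edge]
    (4,7)@(9, 15): e=[22,-6,20] → ·
    (5,7)@(11, 15): e=[0,0,36] → ·  [on edge]
  covered (6 px):
    · · · · · ·
    · · · · · ·
    · · · · · ·
    · · · · · █
    · · · · · █
    · · · · █ █
    · · · · █ █
    · · · · · ·

Result: 6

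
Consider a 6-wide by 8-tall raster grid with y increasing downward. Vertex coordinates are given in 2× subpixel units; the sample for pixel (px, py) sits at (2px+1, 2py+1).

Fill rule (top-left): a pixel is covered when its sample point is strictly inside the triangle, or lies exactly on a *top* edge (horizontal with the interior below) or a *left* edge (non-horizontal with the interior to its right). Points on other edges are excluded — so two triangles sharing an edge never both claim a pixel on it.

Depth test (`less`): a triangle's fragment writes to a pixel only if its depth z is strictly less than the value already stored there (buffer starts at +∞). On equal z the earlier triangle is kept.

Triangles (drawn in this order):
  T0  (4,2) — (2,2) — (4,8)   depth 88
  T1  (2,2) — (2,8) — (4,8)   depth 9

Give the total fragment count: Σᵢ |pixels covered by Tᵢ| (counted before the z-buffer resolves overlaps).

T0:
  2·area = 12  (B↔C swapped to make it positive)
  edge (4, 2)→(4, 8): d=(0,6) right/bottom  bias=-1
  edge (4, 8)→(2, 2): d=(-2,-6) top-left  bias=+0
  edge (2, 2)→(4, 2): d=(2,0) top-left  bias=+0
    (1,1)@(3, 3): e=[6,4,2] → #
    (2,1)@(5, 3): e=[-6,16,2] → ·
    (1,2)@(3, 5): e=[6,0,6] → #  [on edge]
    (2,2)@(5, 5): e=[-6,12,6] → ·
    (1,3)@(3, 7): e=[6,-4,10] → ·
    (2,5)@(5, 11): e=[-6,0,18] → ·  [on edge]
  covered (2 px):
    · · · · · ·
    · # · · · ·
    · # · · · ·
    · · · · · ·
    · · · · · ·
    · · · · · ·
    · · · · · ·
    · · · · · ·
T1:
  2·area = 12  (B↔C swapped to make it positive)
  edge (2, 2)→(4, 8): d=(2,6) right/bottom  bias=-1
  edge (4, 8)→(2, 8): d=(-2,0) right/bottom  bias=-1
  edge (2, 8)→(2, 2): d=(0,-6) top-left  bias=+0
    (1,2)@(3, 5): e=[0,6,6] → ·  [on edge]
    (1,3)@(3, 7): e=[4,2,6] → #
    (2,3)@(5, 7): e=[-8,2,18] → ·
    (1,4)@(3, 9): e=[8,-2,6] → ·
    (2,5)@(5, 11): e=[0,-6,18] → ·  [on edge]
  covered (1 px):
    · · · · · ·
    · · · · · ·
    · · · · · ·
    · # · · · ·
    · · · · · ·
    · · · · · ·
    · · · · · ·
    · · · · · ·

Final: 3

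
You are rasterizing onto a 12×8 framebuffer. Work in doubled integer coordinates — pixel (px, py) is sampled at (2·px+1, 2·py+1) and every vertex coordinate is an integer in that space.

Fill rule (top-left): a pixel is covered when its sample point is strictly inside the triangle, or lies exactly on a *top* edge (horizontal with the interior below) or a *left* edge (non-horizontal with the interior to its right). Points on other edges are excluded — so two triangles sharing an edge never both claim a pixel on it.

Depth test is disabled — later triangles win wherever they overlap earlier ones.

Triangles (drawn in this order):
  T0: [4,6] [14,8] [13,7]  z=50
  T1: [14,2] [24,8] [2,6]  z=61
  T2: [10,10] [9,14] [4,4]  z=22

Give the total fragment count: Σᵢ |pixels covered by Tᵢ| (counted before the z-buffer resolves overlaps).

T0:
  2·area = 8  (B↔C swapped to make it positive)
  edge (4, 6)→(13, 7): d=(9,1) right/bottom  bias=-1
  edge (13, 7)→(14, 8): d=(1,1) right/bottom  bias=-1
  edge (14, 8)→(4, 6): d=(-10,-2) top-left  bias=+0
    (3,0)@(7, 1): e=[-48,0,56] → ·  [on edge]
    (4,1)@(9, 3): e=[-32,0,40] → ·  [on edge]
    (5,2)@(11, 5): e=[-16,0,24] → ·  [on edge]
    (4,3)@(9, 7): e=[4,4,0] → █  [on edge]
    (5,3)@(11, 7): e=[2,2,4] → █
    (6,3)@(13, 7): e=[0,0,8] → ·  [on edge]
    (4,4)@(9, 9): e=[22,6,-20] → ·
    (5,4)@(11, 9): e=[20,4,-16] → ·
    (7,4)@(15, 9): e=[16,0,-8] → ·  [on edge]
    (9,4)@(19, 9): e=[12,-4,0] → ·  [on edge]
    (8,5)@(17, 11): e=[32,0,-24] → ·  [on edge]
    (9,6)@(19, 13): e=[48,0,-40] → ·  [on edge]
    (10,7)@(21, 15): e=[64,0,-56] → ·  [on edge]
  covered (2 px):
    · · · · · · · · · · · ·
    · · · · · · · · · · · ·
    · · · · · · · · · · · ·
    · · · · █ █ · · · · · ·
    · · · · · · · · · · · ·
    · · · · · · · · · · · ·
    · · · · · · · · · · · ·
    · · · · · · · · · · · ·
T1:
  2·area = 112
  edge (14, 2)→(24, 8): d=(10,6) right/bottom  bias=-1
  edge (24, 8)→(2, 6): d=(-22,-2) top-left  bias=+0
  edge (2, 6)→(14, 2): d=(12,-4) top-left  bias=+0
    (8,0)@(17, 1): e=[-28,140,0] → ·  [on edge]
    (5,1)@(11, 3): e=[28,84,0] → █  [on edge]
    (6,1)@(13, 3): e=[16,88,8] → █
    (7,1)@(15, 3): e=[4,92,16] → █
    (8,1)@(17, 3): e=[-8,96,24] → ·
    (2,2)@(5, 5): e=[84,28,0] → █  [on edge]
    (3,2)@(7, 5): e=[72,32,8] → █
    (4,2)@(9, 5): e=[60,36,16] → █
    (8,2)@(17, 5): e=[12,52,48] → █
    (9,2)@(19, 5): e=[0,56,56] → ·  [on edge]
    (2,3)@(5, 7): e=[104,-16,24] → ·
    (3,3)@(7, 7): e=[92,-12,32] → ·
    (6,3)@(13, 7): e=[56,0,56] → █  [on edge]
  covered (15 px):
    · · · · · · · · · · · ·
    · · · · · █ █ █ · · · ·
    · · █ █ █ █ █ █ █ · · ·
    · · · · · · █ █ █ █ █ ·
    · · · · · · · · · · · ·
    · · · · · · · · · · · ·
    · · · · · · · · · · · ·
    · · · · · · · · · · · ·
T2:
  2·area = 30
  edge (10, 10)→(9, 14): d=(-1,4) right/bottom  bias=-1
  edge (9, 14)→(4, 4): d=(-5,-10) top-left  bias=+0
  edge (4, 4)→(10, 10): d=(6,6) right/bottom  bias=-1
    (0,0)@(1, 1): e=[45,-15,0] → ·  [on edge]
    (1,1)@(3, 3): e=[35,-5,0] → ·  [on edge]
    (2,2)@(5, 5): e=[25,5,0] → ·  [on edge]
    (3,3)@(7, 7): e=[15,15,0] → ·  [on edge]
    (3,4)@(7, 9): e=[13,5,12] → █
    (4,4)@(9, 9): e=[5,25,0] → ·  [on edge]
    (3,5)@(7, 11): e=[11,-5,24] → ·
    (4,5)@(9, 11): e=[3,15,12] → █
    (5,5)@(11, 11): e=[-5,35,0] → ·  [on edge]
    (4,6)@(9, 13): e=[1,5,24] → █
    (5,6)@(11, 13): e=[-7,25,12] → ·
    (6,6)@(13, 13): e=[-15,45,0] → ·  [on edge]
    (7,7)@(15, 15): e=[-25,55,0] → ·  [on edge]
  covered (3 px):
    · · · · · · · · · · · ·
    · · · · · · · · · · · ·
    · · · · · · · · · · · ·
    · · · · · · · · · · · ·
    · · · █ · · · · · · · ·
    · · · · █ · · · · · · ·
    · · · · █ · · · · · · ·
    · · · · · · · · · · · ·

Final: 20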